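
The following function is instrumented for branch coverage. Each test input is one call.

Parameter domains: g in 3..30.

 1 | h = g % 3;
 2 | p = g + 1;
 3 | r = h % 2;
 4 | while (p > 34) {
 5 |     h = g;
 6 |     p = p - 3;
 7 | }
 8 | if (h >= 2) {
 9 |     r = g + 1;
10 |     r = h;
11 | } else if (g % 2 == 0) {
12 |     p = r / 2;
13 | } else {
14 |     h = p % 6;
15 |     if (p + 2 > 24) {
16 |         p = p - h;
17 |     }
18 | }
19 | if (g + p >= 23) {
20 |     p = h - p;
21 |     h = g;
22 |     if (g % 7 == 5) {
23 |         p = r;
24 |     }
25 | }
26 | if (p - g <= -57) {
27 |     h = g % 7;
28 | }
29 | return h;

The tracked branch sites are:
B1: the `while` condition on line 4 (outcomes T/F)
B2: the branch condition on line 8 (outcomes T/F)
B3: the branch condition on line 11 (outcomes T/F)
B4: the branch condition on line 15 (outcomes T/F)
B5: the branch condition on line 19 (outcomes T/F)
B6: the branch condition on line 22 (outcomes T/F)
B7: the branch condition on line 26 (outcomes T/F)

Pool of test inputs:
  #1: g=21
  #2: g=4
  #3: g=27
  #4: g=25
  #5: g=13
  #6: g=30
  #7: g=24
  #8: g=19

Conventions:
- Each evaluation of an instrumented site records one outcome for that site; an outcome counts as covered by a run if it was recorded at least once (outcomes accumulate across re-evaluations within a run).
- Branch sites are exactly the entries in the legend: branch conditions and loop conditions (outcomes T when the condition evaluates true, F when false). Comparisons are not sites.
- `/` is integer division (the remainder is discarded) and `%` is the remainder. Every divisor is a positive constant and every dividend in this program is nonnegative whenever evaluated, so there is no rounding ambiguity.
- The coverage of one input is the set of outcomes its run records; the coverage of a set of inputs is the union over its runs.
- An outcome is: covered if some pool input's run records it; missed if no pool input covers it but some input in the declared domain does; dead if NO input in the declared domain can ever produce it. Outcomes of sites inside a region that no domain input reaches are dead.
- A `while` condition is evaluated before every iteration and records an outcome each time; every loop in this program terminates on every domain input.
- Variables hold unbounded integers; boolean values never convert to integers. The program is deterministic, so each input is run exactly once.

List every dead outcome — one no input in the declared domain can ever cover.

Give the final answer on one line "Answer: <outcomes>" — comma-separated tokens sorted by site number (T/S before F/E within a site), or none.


checking every outcome against all 28 domain inputs:
  B1=T: no domain input ever produces it -> dead
  reachable outcomes have witnesses, e.g. B1=F (e.g. g=3), B2=T (e.g. g=5), B2=F (e.g. g=3), B3=T (e.g. g=4)
Answer: B1=T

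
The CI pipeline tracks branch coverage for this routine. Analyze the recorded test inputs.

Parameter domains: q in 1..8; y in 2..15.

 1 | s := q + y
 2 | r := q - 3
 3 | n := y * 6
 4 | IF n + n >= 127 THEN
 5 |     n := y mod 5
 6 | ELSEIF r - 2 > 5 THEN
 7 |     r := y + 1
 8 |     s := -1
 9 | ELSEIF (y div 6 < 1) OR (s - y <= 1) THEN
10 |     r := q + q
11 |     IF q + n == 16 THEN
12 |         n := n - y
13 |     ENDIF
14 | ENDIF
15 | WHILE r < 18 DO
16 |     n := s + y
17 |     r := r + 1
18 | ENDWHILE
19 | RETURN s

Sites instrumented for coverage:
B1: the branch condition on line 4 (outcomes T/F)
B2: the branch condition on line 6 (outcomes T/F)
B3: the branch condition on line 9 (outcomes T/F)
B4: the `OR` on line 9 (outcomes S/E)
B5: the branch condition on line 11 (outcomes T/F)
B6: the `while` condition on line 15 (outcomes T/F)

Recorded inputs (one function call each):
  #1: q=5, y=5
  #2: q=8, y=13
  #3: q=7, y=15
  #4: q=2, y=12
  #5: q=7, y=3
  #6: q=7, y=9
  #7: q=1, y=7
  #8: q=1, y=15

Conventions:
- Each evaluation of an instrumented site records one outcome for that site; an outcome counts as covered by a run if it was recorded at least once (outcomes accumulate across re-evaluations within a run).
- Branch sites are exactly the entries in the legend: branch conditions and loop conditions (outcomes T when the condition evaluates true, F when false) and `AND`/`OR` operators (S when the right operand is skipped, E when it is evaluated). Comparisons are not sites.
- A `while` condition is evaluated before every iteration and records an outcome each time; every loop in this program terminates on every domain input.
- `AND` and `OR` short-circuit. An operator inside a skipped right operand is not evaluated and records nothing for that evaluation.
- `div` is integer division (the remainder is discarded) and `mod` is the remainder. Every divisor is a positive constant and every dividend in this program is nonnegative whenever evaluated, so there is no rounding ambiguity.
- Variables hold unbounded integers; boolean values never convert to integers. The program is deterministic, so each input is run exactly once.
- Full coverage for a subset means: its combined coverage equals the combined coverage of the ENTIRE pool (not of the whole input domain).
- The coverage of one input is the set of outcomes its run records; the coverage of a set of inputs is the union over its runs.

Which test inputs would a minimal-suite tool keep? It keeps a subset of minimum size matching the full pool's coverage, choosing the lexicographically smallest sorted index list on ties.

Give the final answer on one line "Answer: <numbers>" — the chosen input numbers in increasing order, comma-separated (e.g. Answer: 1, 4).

test 1 (q=5, y=5) hits B1=F, B2=F, B3=T, B4=S, B5=F, B6=T, B6=F
test 2 (q=8, y=13) hits B1=T, B6=T, B6=F
test 3 (q=7, y=15) hits B1=T, B6=T, B6=F
test 4 (q=2, y=12) hits B1=T, B6=T, B6=F
test 5 (q=7, y=3) hits B1=F, B2=F, B3=T, B4=S, B5=F, B6=T, B6=F
test 6 (q=7, y=9) hits B1=F, B2=F, B3=F, B4=E, B6=T, B6=F
test 7 (q=1, y=7) hits B1=F, B2=F, B3=T, B4=E, B5=F, B6=T, B6=F
test 8 (q=1, y=15) hits B1=T, B6=T, B6=F
the full pool covers 10 outcomes: B1=T, B1=F, B2=F, B3=T, B3=F, B4=S, B4=E, B5=F, B6=T, B6=F
checked all size-1 subsets: none covers 10 outcomes (max 7/10)
checked all size-2 subsets: none covers 10 outcomes (max 9/10)
at size 3, {1, 2, 6} reaches all 10 outcomes; every lexicographically earlier size-3 subset fails

Answer: 1, 2, 6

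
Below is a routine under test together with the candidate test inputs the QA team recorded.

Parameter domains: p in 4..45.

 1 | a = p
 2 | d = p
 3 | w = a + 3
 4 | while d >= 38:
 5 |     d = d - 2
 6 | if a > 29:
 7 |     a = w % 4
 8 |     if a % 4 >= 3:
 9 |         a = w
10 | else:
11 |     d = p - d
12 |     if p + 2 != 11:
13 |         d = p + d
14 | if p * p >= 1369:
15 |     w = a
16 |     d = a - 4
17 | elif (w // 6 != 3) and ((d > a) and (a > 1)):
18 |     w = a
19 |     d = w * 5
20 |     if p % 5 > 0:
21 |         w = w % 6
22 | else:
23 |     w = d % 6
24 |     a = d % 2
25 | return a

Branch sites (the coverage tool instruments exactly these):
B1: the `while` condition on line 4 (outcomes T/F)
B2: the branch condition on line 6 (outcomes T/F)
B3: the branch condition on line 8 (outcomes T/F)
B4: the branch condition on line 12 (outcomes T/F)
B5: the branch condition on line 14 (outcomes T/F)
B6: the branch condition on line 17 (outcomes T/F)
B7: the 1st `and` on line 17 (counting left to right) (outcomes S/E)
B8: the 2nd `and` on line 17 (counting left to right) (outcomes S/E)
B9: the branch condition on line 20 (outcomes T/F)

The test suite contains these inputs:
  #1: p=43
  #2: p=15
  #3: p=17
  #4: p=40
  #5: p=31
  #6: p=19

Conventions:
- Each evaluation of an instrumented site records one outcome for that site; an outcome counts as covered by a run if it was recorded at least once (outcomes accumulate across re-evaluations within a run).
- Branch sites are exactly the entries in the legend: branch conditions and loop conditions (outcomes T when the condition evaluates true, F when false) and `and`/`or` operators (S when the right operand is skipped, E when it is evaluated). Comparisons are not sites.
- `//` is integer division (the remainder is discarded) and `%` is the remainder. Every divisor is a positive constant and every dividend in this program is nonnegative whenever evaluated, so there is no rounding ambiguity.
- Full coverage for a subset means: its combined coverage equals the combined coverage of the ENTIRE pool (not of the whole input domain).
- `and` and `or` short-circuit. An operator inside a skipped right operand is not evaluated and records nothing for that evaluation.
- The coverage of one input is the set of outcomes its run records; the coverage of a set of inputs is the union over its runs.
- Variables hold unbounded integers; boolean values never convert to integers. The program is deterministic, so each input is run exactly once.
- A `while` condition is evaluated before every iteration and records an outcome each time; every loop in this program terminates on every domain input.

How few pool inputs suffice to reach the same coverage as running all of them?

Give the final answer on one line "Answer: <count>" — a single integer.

input #1, p=43: outcomes B1=T, B1=F, B2=T, B3=F, B5=T
input #2, p=15: outcomes B1=F, B2=F, B4=T, B5=F, B6=F, B7=S
input #3, p=17: outcomes B1=F, B2=F, B4=T, B5=F, B6=F, B7=S
input #4, p=40: outcomes B1=T, B1=F, B2=T, B3=T, B5=T
input #5, p=31: outcomes B1=F, B2=T, B3=F, B5=F, B6=T, B7=E, B8=E, B9=T
input #6, p=19: outcomes B1=F, B2=F, B4=T, B5=F, B6=F, B7=S
union over all inputs: B1=T, B1=F, B2=T, B2=F, B3=T, B3=F, B4=T, B5=T, B5=F, B6=T, B6=F, B7=S, B7=E, B8=E, B9=T (15 outcomes)
every size-1 subset falls short of the 15 outcomes (best: 8/15)
every size-2 subset falls short of the 15 outcomes (best: 12/15)
size 3: inputs {2, 4, 5} cover all 15 outcomes, and no lexicographically smaller subset of this size does

Answer: 3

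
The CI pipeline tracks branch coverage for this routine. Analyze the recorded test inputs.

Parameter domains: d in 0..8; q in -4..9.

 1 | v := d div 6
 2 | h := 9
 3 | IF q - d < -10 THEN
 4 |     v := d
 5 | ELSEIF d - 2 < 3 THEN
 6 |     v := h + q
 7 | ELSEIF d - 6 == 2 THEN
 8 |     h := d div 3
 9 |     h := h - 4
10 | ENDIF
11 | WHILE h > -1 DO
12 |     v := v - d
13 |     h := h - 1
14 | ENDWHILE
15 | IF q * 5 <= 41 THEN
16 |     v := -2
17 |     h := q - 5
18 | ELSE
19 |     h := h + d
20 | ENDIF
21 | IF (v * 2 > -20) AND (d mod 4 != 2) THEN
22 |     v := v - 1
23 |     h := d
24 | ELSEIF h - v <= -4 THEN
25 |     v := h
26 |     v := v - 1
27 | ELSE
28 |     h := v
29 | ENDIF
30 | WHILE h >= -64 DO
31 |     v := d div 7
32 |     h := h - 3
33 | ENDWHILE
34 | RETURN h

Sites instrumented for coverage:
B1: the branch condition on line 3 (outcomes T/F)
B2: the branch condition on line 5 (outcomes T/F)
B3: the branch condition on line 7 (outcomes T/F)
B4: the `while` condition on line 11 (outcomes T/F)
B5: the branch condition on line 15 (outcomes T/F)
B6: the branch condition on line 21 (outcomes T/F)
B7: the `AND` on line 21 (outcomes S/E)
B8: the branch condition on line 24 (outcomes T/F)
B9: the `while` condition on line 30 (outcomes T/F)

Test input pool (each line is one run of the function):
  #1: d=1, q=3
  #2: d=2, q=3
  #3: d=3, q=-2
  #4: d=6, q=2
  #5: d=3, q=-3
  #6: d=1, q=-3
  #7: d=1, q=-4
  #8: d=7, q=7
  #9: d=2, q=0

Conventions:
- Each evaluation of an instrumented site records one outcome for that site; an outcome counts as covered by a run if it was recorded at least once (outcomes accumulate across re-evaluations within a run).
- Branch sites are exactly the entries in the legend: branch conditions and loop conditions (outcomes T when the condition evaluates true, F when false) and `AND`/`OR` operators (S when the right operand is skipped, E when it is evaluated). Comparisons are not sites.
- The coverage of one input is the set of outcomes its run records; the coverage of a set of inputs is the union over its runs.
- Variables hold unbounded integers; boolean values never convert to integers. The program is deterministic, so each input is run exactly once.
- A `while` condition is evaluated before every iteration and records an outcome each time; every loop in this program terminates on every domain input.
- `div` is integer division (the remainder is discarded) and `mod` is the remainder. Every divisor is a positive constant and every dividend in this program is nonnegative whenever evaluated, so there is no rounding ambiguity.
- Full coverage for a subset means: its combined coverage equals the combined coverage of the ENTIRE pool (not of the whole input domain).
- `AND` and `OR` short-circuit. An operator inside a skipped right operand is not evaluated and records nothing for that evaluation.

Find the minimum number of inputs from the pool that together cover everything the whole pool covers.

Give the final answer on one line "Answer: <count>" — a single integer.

#1 (d=1, q=3) -> B1->F, B2->T, B4->T, B4->T, B4->T, B4->T, B4->T, B4->T, B4->T, B4->T, B4->T, B4->T, B4->F, B5->T, ...; covered: B1=F, B2=T, B4=T, B4=F, B5=T, B6=T, B7=E, B9=T, B9=F
#2 (d=2, q=3) -> B1->F, B2->T, B4->T, B4->T, B4->T, B4->T, B4->T, B4->T, B4->T, B4->T, B4->T, B4->T, B4->F, B5->T, ...; covered: B1=F, B2=T, B4=T, B4=F, B5=T, B6=F, B7=E, B8=F, B9=T, B9=F
#3 (d=3, q=-2) -> B1->F, B2->T, B4->T, B4->T, B4->T, B4->T, B4->T, B4->T, B4->T, B4->T, B4->T, B4->T, B4->F, B5->T, ...; covered: B1=F, B2=T, B4=T, B4=F, B5=T, B6=T, B7=E, B9=T, B9=F
#4 (d=6, q=2) -> B1->F, B2->F, B3->F, B4->T, B4->T, B4->T, B4->T, B4->T, B4->T, B4->T, B4->T, B4->T, B4->T, B4->F, ...; covered: B1=F, B2=F, B3=F, B4=T, B4=F, B5=T, B6=F, B7=E, B8=F, B9=T, B9=F
#5 (d=3, q=-3) -> B1->F, B2->T, B4->T, B4->T, B4->T, B4->T, B4->T, B4->T, B4->T, B4->T, B4->T, B4->T, B4->F, B5->T, ...; covered: B1=F, B2=T, B4=T, B4=F, B5=T, B6=T, B7=E, B9=T, B9=F
#6 (d=1, q=-3) -> B1->F, B2->T, B4->T, B4->T, B4->T, B4->T, B4->T, B4->T, B4->T, B4->T, B4->T, B4->T, B4->F, B5->T, ...; covered: B1=F, B2=T, B4=T, B4=F, B5=T, B6=T, B7=E, B9=T, B9=F
#7 (d=1, q=-4) -> B1->F, B2->T, B4->T, B4->T, B4->T, B4->T, B4->T, B4->T, B4->T, B4->T, B4->T, B4->T, B4->F, B5->T, ...; covered: B1=F, B2=T, B4=T, B4=F, B5=T, B6=T, B7=E, B9=T, B9=F
#8 (d=7, q=7) -> B1->F, B2->F, B3->F, B4->T, B4->T, B4->T, B4->T, B4->T, B4->T, B4->T, B4->T, B4->T, B4->T, B4->F, ...; covered: B1=F, B2=F, B3=F, B4=T, B4=F, B5=T, B6=T, B7=E, B9=T, B9=F
#9 (d=2, q=0) -> B1->F, B2->T, B4->T, B4->T, B4->T, B4->T, B4->T, B4->T, B4->T, B4->T, B4->T, B4->T, B4->F, B5->T, ...; covered: B1=F, B2=T, B4=T, B4=F, B5=T, B6=F, B7=E, B8=F, B9=T, B9=F
together the pool reaches 13 outcomes: B1=F, B2=T, B2=F, B3=F, B4=T, B4=F, B5=T, B6=T, B6=F, B7=E, B8=F, B9=T, B9=F
checked all size-1 subsets: none covers 13 outcomes (max 11/13)
size 2: inputs {1, 4} cover all 13 outcomes, and no lexicographically smaller subset of this size does

Answer: 2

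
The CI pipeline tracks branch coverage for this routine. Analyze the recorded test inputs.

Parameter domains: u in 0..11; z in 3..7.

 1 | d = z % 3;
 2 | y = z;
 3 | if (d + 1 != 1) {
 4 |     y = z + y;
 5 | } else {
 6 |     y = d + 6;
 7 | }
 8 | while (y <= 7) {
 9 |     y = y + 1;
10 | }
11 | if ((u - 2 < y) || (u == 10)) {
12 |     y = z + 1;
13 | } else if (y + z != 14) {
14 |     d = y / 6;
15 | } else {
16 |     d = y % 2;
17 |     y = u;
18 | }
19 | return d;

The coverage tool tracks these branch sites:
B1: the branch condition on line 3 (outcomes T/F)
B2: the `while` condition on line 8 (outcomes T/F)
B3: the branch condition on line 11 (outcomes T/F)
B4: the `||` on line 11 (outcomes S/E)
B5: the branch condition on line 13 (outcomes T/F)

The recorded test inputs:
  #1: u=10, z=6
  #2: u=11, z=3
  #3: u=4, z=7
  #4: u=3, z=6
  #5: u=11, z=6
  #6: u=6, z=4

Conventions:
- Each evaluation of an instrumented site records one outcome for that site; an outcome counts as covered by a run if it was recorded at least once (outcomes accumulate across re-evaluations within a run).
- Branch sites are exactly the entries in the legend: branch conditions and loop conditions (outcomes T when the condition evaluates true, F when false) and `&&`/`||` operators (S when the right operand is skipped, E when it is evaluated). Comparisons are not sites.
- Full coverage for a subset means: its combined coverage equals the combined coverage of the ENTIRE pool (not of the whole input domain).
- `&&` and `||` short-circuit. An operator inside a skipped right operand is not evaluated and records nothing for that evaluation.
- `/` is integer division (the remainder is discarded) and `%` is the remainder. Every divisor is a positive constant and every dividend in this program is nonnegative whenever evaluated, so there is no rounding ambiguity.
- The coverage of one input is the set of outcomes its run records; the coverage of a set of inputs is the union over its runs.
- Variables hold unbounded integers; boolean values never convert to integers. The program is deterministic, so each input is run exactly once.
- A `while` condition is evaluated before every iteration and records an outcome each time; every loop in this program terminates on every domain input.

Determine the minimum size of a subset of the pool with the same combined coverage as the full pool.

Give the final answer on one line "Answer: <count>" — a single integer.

input #1 (u=10, z=6): events B1->F, B2->T, B2->T, B2->F, B4->E, B3->T; covers B1=F, B2=T, B2=F, B3=T, B4=E
input #2 (u=11, z=3): events B1->F, B2->T, B2->T, B2->F, B4->E, B3->F, B5->T; covers B1=F, B2=T, B2=F, B3=F, B4=E, B5=T
input #3 (u=4, z=7): events B1->T, B2->F, B4->S, B3->T; covers B1=T, B2=F, B3=T, B4=S
input #4 (u=3, z=6): events B1->F, B2->T, B2->T, B2->F, B4->S, B3->T; covers B1=F, B2=T, B2=F, B3=T, B4=S
input #5 (u=11, z=6): events B1->F, B2->T, B2->T, B2->F, B4->E, B3->F, B5->F; covers B1=F, B2=T, B2=F, B3=F, B4=E, B5=F
input #6 (u=6, z=4): events B1->T, B2->F, B4->S, B3->T; covers B1=T, B2=F, B3=T, B4=S
union over all inputs: B1=T, B1=F, B2=T, B2=F, B3=T, B3=F, B4=S, B4=E, B5=T, B5=F (10 outcomes)
checked all size-1 subsets: none covers 10 outcomes (max 6/10)
checked all size-2 subsets: none covers 10 outcomes (max 9/10)
size 3: inputs {2, 3, 5} cover all 10 outcomes, and no lexicographically smaller subset of this size does

Answer: 3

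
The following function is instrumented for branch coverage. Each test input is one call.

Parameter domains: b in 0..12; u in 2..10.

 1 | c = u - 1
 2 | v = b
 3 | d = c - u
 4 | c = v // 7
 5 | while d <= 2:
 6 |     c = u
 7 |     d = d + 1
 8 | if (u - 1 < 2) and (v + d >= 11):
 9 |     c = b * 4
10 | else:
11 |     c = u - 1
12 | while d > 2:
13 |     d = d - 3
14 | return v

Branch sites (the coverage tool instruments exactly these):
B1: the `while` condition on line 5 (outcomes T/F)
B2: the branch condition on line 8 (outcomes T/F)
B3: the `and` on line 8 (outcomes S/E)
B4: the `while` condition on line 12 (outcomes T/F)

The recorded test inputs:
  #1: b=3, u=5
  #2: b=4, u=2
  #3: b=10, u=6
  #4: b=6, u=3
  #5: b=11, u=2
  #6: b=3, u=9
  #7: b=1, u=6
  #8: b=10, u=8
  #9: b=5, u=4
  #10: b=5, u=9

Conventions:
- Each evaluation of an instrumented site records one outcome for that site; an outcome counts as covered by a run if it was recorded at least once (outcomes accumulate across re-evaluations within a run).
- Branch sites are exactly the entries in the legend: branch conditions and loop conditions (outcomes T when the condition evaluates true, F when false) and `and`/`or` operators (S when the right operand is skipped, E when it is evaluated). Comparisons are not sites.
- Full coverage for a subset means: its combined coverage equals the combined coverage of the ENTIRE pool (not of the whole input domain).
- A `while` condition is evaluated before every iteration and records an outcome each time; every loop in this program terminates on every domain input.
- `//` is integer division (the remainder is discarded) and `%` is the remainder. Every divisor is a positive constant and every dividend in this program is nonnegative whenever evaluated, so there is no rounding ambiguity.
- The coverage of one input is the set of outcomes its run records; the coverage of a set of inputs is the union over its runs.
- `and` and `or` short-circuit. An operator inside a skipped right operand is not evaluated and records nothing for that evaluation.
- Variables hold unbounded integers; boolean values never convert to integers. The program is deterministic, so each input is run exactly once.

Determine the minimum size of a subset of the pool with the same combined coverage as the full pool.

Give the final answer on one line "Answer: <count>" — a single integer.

#1 (b=3, u=5) -> B1->T, B1->T, B1->T, B1->T, B1->F, B3->S, B2->F, B4->T, B4->F; covered: B1=T, B1=F, B2=F, B3=S, B4=T, B4=F
#2 (b=4, u=2) -> B1->T, B1->T, B1->T, B1->T, B1->F, B3->E, B2->F, B4->T, B4->F; covered: B1=T, B1=F, B2=F, B3=E, B4=T, B4=F
#3 (b=10, u=6) -> B1->T, B1->T, B1->T, B1->T, B1->F, B3->S, B2->F, B4->T, B4->F; covered: B1=T, B1=F, B2=F, B3=S, B4=T, B4=F
#4 (b=6, u=3) -> B1->T, B1->T, B1->T, B1->T, B1->F, B3->S, B2->F, B4->T, B4->F; covered: B1=T, B1=F, B2=F, B3=S, B4=T, B4=F
#5 (b=11, u=2) -> B1->T, B1->T, B1->T, B1->T, B1->F, B3->E, B2->T, B4->T, B4->F; covered: B1=T, B1=F, B2=T, B3=E, B4=T, B4=F
#6 (b=3, u=9) -> B1->T, B1->T, B1->T, B1->T, B1->F, B3->S, B2->F, B4->T, B4->F; covered: B1=T, B1=F, B2=F, B3=S, B4=T, B4=F
#7 (b=1, u=6) -> B1->T, B1->T, B1->T, B1->T, B1->F, B3->S, B2->F, B4->T, B4->F; covered: B1=T, B1=F, B2=F, B3=S, B4=T, B4=F
#8 (b=10, u=8) -> B1->T, B1->T, B1->T, B1->T, B1->F, B3->S, B2->F, B4->T, B4->F; covered: B1=T, B1=F, B2=F, B3=S, B4=T, B4=F
#9 (b=5, u=4) -> B1->T, B1->T, B1->T, B1->T, B1->F, B3->S, B2->F, B4->T, B4->F; covered: B1=T, B1=F, B2=F, B3=S, B4=T, B4=F
#10 (b=5, u=9) -> B1->T, B1->T, B1->T, B1->T, B1->F, B3->S, B2->F, B4->T, B4->F; covered: B1=T, B1=F, B2=F, B3=S, B4=T, B4=F
together the pool reaches 8 outcomes: B1=T, B1=F, B2=T, B2=F, B3=S, B3=E, B4=T, B4=F
every size-1 subset falls short of the 8 outcomes (best: 6/8)
the canonical winner is {1, 5}: size 2, full 8-outcome coverage, earliest index list among size-2 covers

Answer: 2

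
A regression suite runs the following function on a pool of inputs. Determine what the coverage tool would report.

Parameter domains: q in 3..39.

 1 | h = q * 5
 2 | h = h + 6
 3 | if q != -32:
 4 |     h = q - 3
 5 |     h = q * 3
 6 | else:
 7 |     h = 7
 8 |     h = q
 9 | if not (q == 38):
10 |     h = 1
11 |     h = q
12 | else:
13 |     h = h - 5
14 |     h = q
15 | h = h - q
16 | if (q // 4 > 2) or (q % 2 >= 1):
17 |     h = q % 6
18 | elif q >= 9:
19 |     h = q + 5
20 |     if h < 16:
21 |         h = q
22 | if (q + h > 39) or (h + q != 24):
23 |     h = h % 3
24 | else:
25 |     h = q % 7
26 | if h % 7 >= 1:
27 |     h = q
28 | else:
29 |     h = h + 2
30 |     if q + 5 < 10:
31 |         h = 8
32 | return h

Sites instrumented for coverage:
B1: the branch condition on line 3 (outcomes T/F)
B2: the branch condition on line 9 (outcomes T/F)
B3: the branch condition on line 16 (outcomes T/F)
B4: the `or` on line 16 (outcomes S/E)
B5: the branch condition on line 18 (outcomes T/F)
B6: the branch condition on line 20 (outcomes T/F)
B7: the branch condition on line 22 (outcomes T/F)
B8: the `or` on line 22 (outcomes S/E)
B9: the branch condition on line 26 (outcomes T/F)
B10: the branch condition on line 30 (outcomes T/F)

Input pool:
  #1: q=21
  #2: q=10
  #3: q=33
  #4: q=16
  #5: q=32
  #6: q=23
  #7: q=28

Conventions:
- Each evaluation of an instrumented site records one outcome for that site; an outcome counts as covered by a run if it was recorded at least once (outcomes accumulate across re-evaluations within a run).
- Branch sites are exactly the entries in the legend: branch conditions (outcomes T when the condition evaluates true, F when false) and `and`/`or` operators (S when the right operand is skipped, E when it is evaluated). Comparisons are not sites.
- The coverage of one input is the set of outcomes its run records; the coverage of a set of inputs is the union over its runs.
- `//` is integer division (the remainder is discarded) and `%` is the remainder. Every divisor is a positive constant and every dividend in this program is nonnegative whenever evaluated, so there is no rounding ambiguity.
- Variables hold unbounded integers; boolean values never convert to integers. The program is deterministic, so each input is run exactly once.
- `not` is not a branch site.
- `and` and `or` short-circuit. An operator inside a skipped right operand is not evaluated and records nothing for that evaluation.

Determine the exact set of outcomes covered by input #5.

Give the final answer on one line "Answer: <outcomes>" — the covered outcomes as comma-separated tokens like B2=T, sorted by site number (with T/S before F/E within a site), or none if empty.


Running input #5 (q=32), event by event:
  B1->T, B2->T, B4->S, B3->T, B8->E, B7->T, B9->T
distinct outcomes covered: B1=T, B2=T, B3=T, B4=S, B7=T, B8=E, B9=T
Answer: B1=T, B2=T, B3=T, B4=S, B7=T, B8=E, B9=T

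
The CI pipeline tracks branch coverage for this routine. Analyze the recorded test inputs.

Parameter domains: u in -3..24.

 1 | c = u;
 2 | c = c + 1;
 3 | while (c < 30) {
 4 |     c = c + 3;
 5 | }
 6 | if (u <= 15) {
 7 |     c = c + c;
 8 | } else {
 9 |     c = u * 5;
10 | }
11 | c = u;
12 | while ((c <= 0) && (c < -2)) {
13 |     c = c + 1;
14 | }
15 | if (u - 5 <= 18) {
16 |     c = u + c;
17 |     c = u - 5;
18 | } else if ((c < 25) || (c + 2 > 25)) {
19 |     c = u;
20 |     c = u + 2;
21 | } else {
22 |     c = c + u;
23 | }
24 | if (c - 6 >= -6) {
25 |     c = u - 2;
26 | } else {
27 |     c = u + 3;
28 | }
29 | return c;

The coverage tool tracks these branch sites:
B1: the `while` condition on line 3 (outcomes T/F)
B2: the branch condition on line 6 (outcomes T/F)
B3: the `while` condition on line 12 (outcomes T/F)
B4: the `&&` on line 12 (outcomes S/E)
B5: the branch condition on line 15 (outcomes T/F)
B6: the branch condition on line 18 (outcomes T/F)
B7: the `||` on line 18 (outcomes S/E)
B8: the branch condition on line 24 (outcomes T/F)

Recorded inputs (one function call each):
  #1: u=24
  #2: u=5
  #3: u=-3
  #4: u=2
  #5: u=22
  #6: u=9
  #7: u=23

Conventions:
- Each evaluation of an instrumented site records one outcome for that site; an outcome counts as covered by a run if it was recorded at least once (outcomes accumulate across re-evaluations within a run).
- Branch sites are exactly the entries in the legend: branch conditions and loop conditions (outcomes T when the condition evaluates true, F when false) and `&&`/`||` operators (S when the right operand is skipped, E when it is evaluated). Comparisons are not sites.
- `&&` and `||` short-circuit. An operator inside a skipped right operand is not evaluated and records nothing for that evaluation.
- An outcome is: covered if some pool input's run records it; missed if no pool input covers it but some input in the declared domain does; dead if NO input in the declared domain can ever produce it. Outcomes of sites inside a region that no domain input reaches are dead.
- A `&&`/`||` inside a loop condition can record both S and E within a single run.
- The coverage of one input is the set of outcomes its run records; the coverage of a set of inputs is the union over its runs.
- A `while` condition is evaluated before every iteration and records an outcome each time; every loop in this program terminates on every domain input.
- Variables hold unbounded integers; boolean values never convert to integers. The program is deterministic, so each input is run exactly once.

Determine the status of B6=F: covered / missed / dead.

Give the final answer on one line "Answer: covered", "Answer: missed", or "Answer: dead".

no pool input records B6=F
checking all 28 inputs in the declared domain: B6=F is never recorded -> dead

Answer: dead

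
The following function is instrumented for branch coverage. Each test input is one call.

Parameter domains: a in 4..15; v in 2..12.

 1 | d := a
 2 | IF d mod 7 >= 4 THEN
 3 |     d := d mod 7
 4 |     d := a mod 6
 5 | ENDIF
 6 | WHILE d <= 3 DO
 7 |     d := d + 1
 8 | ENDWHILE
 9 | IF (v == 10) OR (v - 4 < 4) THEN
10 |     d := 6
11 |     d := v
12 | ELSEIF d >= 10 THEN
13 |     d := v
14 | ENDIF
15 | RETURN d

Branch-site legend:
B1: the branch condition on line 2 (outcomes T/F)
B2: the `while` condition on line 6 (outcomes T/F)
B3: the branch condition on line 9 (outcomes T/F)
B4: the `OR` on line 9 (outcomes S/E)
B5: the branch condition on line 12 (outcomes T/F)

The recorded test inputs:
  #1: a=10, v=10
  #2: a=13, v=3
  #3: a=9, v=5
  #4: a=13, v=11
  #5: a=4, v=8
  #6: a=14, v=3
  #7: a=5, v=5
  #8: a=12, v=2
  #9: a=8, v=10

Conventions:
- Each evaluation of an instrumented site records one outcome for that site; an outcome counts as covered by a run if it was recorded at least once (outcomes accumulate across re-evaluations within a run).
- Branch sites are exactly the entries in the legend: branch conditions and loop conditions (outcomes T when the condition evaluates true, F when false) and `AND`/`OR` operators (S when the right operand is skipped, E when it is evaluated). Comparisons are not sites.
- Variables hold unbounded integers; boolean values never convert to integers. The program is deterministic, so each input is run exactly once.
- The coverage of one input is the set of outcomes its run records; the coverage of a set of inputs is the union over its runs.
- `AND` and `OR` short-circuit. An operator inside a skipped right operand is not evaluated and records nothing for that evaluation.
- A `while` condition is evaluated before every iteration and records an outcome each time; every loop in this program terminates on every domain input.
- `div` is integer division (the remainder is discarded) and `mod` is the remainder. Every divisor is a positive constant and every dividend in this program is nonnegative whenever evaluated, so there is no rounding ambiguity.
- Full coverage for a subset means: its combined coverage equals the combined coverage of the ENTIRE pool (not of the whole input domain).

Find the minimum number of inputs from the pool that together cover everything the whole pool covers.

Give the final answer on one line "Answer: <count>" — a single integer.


input #1 (a=10, v=10): covers B1=F, B2=F, B3=T, B4=S
input #2 (a=13, v=3): covers B1=T, B2=T, B2=F, B3=T, B4=E
input #3 (a=9, v=5): covers B1=F, B2=F, B3=T, B4=E
input #4 (a=13, v=11): covers B1=T, B2=T, B2=F, B3=F, B4=E, B5=F
input #5 (a=4, v=8): covers B1=T, B2=F, B3=F, B4=E, B5=F
input #6 (a=14, v=3): covers B1=F, B2=F, B3=T, B4=E
input #7 (a=5, v=5): covers B1=T, B2=F, B3=T, B4=E
input #8 (a=12, v=2): covers B1=T, B2=T, B2=F, B3=T, B4=E
input #9 (a=8, v=10): covers B1=F, B2=F, B3=T, B4=S
pool-wide coverage (9 outcomes): B1=T, B1=F, B2=T, B2=F, B3=T, B3=F, B4=S, B4=E, B5=F
size 1 is not enough: best union over all size-1 subsets is 6/9
inputs {1, 4} (size 2) cover everything; no size-2 subset with a lexicographically smaller index list covers all 9
Answer: 2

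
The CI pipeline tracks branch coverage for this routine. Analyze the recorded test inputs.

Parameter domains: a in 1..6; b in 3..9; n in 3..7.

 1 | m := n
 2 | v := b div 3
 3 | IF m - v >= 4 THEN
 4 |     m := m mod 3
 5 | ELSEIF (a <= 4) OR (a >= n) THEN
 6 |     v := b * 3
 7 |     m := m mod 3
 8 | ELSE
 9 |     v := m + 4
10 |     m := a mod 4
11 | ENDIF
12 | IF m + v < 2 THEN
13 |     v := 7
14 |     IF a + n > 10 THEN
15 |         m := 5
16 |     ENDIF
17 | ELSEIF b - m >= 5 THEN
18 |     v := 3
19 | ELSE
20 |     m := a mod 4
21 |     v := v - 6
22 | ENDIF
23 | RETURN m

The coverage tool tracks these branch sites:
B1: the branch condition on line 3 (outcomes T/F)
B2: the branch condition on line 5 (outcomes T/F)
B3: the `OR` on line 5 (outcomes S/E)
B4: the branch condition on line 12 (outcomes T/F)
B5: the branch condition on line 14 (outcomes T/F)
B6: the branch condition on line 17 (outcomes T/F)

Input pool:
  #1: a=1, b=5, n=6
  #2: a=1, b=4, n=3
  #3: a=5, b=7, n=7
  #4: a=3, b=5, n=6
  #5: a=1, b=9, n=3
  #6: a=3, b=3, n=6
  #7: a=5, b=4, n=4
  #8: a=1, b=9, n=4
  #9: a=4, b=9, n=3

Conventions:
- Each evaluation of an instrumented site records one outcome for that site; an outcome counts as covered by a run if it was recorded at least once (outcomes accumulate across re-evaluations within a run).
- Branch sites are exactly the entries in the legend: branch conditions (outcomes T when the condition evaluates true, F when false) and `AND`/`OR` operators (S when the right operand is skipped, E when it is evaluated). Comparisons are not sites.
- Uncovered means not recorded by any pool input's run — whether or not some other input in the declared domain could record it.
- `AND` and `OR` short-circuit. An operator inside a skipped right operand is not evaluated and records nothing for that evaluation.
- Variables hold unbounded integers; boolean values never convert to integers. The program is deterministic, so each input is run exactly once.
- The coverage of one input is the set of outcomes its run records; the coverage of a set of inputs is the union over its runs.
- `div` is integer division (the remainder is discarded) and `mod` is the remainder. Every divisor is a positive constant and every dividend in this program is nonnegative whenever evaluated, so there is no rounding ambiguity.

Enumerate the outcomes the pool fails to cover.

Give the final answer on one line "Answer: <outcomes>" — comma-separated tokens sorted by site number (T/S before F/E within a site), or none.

#1 (a=1, b=5, n=6) -> B1->T, B4->T, B5->F; covered: B1=T, B4=T, B5=F
#2 (a=1, b=4, n=3) -> B1->F, B3->S, B2->T, B4->F, B6->F; covered: B1=F, B2=T, B3=S, B4=F, B6=F
#3 (a=5, b=7, n=7) -> B1->T, B4->F, B6->T; covered: B1=T, B4=F, B6=T
#4 (a=3, b=5, n=6) -> B1->T, B4->T, B5->F; covered: B1=T, B4=T, B5=F
#5 (a=1, b=9, n=3) -> B1->F, B3->S, B2->T, B4->F, B6->T; covered: B1=F, B2=T, B3=S, B4=F, B6=T
#6 (a=3, b=3, n=6) -> B1->T, B4->T, B5->F; covered: B1=T, B4=T, B5=F
#7 (a=5, b=4, n=4) -> B1->F, B3->E, B2->T, B4->F, B6->F; covered: B1=F, B2=T, B3=E, B4=F, B6=F
#8 (a=1, b=9, n=4) -> B1->F, B3->S, B2->T, B4->F, B6->T; covered: B1=F, B2=T, B3=S, B4=F, B6=T
#9 (a=4, b=9, n=3) -> B1->F, B3->S, B2->T, B4->F, B6->T; covered: B1=F, B2=T, B3=S, B4=F, B6=T
union over the pool: B1=T, B1=F, B2=T, B3=S, B3=E, B4=T, B4=F, B5=F, B6=T, B6=F
uncovered (2 of 12): B2=F, B5=T

Answer: B2=F, B5=T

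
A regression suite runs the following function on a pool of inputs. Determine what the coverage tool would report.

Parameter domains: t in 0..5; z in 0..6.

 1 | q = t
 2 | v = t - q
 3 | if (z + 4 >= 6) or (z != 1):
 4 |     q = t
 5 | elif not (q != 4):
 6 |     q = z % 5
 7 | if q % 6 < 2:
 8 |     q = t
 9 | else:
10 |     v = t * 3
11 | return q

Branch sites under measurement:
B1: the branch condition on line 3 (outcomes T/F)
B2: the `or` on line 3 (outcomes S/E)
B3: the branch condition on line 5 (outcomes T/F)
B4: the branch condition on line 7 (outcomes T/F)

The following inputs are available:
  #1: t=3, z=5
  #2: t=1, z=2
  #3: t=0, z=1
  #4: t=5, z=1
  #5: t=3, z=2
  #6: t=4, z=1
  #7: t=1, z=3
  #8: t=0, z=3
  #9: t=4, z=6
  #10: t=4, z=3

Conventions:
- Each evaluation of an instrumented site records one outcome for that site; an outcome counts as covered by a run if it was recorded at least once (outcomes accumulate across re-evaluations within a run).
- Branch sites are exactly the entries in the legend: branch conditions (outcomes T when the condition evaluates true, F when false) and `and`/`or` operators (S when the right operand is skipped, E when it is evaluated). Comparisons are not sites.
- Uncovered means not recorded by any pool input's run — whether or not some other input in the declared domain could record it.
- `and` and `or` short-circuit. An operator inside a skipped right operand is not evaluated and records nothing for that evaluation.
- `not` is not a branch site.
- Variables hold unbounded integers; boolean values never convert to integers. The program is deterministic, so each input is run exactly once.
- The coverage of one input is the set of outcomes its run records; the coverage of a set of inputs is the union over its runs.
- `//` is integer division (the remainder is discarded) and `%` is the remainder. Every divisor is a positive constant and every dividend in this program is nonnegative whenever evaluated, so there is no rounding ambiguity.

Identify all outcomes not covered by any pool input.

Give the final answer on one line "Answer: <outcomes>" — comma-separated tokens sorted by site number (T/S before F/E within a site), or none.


input #1, t=3, z=5: events B2->S, B1->T, B4->F; outcomes B1=T, B2=S, B4=F
input #2, t=1, z=2: events B2->S, B1->T, B4->T; outcomes B1=T, B2=S, B4=T
input #3, t=0, z=1: events B2->E, B1->F, B3->F, B4->T; outcomes B1=F, B2=E, B3=F, B4=T
input #4, t=5, z=1: events B2->E, B1->F, B3->F, B4->F; outcomes B1=F, B2=E, B3=F, B4=F
input #5, t=3, z=2: events B2->S, B1->T, B4->F; outcomes B1=T, B2=S, B4=F
input #6, t=4, z=1: events B2->E, B1->F, B3->T, B4->T; outcomes B1=F, B2=E, B3=T, B4=T
input #7, t=1, z=3: events B2->S, B1->T, B4->T; outcomes B1=T, B2=S, B4=T
input #8, t=0, z=3: events B2->S, B1->T, B4->T; outcomes B1=T, B2=S, B4=T
input #9, t=4, z=6: events B2->S, B1->T, B4->F; outcomes B1=T, B2=S, B4=F
input #10, t=4, z=3: events B2->S, B1->T, B4->F; outcomes B1=T, B2=S, B4=F
union over the pool: B1=T, B1=F, B2=S, B2=E, B3=T, B3=F, B4=T, B4=F
uncovered (0 of 8): none
Answer: none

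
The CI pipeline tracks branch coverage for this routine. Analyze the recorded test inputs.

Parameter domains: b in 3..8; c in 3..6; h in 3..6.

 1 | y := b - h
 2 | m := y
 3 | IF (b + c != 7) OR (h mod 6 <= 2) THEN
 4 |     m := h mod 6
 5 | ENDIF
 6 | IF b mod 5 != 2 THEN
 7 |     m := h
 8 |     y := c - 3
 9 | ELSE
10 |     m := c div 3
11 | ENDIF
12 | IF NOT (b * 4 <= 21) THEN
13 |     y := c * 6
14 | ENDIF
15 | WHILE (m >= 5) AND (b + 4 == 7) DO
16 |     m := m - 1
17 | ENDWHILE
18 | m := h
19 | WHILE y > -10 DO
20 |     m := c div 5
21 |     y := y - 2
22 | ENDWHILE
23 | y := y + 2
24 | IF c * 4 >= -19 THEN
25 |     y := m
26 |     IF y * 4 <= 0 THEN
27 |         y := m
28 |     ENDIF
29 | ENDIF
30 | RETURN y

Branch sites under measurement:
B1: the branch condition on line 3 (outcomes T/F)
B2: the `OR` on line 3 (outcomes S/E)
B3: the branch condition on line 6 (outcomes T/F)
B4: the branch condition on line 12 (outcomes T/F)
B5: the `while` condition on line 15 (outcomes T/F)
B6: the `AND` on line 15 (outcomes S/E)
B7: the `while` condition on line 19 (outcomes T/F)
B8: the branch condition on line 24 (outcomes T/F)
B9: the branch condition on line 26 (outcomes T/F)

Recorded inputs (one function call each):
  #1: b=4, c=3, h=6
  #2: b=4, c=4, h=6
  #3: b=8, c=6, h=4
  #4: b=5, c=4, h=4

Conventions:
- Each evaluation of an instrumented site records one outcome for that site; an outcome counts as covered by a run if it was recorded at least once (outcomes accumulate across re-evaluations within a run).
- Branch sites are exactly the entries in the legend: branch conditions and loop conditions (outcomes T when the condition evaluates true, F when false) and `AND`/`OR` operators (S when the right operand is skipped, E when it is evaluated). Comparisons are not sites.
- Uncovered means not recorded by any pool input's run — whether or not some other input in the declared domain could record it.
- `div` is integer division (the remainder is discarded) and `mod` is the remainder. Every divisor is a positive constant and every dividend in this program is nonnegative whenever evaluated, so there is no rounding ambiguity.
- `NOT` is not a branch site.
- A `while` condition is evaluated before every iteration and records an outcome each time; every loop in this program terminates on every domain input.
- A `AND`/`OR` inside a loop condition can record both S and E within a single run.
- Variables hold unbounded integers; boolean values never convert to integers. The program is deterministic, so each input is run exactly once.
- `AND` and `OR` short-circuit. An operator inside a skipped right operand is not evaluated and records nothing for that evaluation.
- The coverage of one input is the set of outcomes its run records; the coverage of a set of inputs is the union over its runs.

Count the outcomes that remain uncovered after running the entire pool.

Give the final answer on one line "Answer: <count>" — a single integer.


test 1 (b=4, c=3, h=6) hits B1=T, B2=E, B3=T, B4=F, B5=F, B6=E, B7=T, B7=F, B8=T, B9=T
test 2 (b=4, c=4, h=6) hits B1=T, B2=S, B3=T, B4=F, B5=F, B6=E, B7=T, B7=F, B8=T, B9=T
test 3 (b=8, c=6, h=4) hits B1=T, B2=S, B3=T, B4=T, B5=F, B6=S, B7=T, B7=F, B8=T, B9=F
test 4 (b=5, c=4, h=4) hits B1=T, B2=S, B3=T, B4=F, B5=F, B6=S, B7=T, B7=F, B8=T, B9=T
union over the pool: B1=T, B2=S, B2=E, B3=T, B4=T, B4=F, B5=F, B6=S, B6=E, B7=T, B7=F, B8=T, B9=T, B9=F
uncovered (4 of 18): B1=F, B3=F, B5=T, B8=F
Answer: 4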